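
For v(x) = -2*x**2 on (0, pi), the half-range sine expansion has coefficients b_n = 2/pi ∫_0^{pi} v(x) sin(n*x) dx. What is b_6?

2*pi/3

b_6 = 2/pi ∫_0^{pi} (-2*x**2) sin(6*x) dx.
Integrating by parts twice (tabular method), an antiderivative of (-2*x**2) sin(6*x) is x**2*cos(6*x)/3 - x*sin(6*x)/9 - cos(6*x)/54; evaluating from 0 to pi: ∫_{0}^{pi} (-2*x**2) sin(6*x) dx = (-1/54 + pi**2/3) - (-1/54) = pi**2/3.
Hence b_6 = (2/pi)·(pi**2/3) = 2*pi/3.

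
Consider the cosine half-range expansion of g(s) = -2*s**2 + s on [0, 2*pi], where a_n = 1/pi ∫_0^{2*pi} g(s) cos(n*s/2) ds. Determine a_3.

a_3 = 1/pi ∫_0^{2*pi} (-2*s**2 + s) cos(3*s/2) ds.
Integrating by parts twice (tabular method), an antiderivative of (-2*s**2 + s) cos(3*s/2) is -4*s**2*sin(3*s/2)/3 + 2*s*sin(3*s/2)/3 - 16*s*cos(3*s/2)/9 + 32*sin(3*s/2)/27 + 4*cos(3*s/2)/9; evaluating from 0 to 2*pi: ∫_{0}^{2*pi} (-2*s**2 + s) cos(3*s/2) ds = (-4/9 + 32*pi/9) - (4/9) = -8/9 + 32*pi/9.
Hence a_3 = (1/pi)·(-8/9 + 32*pi/9) = 8*(-1 + 4*pi)/(9*pi).

8*(-1 + 4*pi)/(9*pi)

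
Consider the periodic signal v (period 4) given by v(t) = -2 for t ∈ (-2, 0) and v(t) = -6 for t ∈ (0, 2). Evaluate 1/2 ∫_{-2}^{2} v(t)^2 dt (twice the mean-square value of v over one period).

1/2 ∫_{-2}^{2} v(t)^2 dt = 1/2 · (80) = 40.

40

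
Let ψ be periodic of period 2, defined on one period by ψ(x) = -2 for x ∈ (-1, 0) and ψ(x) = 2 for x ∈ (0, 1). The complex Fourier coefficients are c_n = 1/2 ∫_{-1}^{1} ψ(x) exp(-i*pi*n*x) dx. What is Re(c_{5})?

Since ψ is real-valued, Re(c_{5}) = 1/2 ∫_{-1}^{1} ψ(x) cos(5*pi*x) dx = a_{5}/2.
(ψ is odd, so the integrand is odd over a symmetric interval and the integral vanishes.)

0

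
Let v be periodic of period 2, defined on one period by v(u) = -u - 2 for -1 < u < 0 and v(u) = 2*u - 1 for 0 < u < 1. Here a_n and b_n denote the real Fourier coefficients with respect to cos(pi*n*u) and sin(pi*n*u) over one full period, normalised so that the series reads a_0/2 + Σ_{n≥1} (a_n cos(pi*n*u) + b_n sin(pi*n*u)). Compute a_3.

-2/(3*pi**2)

a_3 = ∫_{-1}^{1} v(u) cos(3*pi*u) du.
Split the integral at the breakpoints.
Integrating by parts (boundary term plus one more integral), an antiderivative of (-u - 2) cos(3*pi*u) is -u*sin(3*pi*u)/(3*pi) - 2*sin(3*pi*u)/(3*pi) - cos(3*pi*u)/(9*pi**2); evaluating from -1 to 0: ∫_{-1}^{0} (-u - 2) cos(3*pi*u) du = (-1/(9*pi**2)) - (1/(9*pi**2)) = -2/(9*pi**2).
Integrating by parts (boundary term plus one more integral), an antiderivative of (2*u - 1) cos(3*pi*u) is 2*u*sin(3*pi*u)/(3*pi) - sin(3*pi*u)/(3*pi) + 2*cos(3*pi*u)/(9*pi**2); evaluating from 0 to 1: ∫_{0}^{1} (2*u - 1) cos(3*pi*u) du = (-2/(9*pi**2)) - (2/(9*pi**2)) = -4/(9*pi**2).
Summing the pieces gives a_3 = -2/(3*pi**2).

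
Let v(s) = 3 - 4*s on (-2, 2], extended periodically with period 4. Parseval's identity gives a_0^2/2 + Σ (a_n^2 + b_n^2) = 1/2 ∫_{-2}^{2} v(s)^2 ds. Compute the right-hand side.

1/2 ∫_{-2}^{2} v(s)^2 ds = 1/2 · (364/3) = 182/3.

182/3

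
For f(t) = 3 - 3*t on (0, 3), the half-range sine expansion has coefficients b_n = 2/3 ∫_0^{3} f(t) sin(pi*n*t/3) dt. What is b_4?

b_4 = 2/3 ∫_0^{3} (3 - 3*t) sin(4*pi*t/3) dt.
Integrating by parts (boundary term plus one more integral), an antiderivative of (3 - 3*t) sin(4*pi*t/3) is 9*t*cos(4*pi*t/3)/(4*pi) - 27*sin(4*pi*t/3)/(16*pi**2) - 9*cos(4*pi*t/3)/(4*pi); evaluating from 0 to 3: ∫_{0}^{3} (3 - 3*t) sin(4*pi*t/3) dt = (9/(2*pi)) - (-9/(4*pi)) = 27/(4*pi).
Hence b_4 = (2/3)·(27/(4*pi)) = 9/(2*pi).

9/(2*pi)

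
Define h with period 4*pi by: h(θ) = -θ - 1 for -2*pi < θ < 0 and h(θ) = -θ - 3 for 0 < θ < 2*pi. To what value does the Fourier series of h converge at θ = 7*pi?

θ = 7*pi differs from θ = -pi by 2 full period(s), and the series is 4*pi-periodic.
h is continuous at θ = -pi with value -1 + pi, so the series converges to -1 + pi there.

-1 + pi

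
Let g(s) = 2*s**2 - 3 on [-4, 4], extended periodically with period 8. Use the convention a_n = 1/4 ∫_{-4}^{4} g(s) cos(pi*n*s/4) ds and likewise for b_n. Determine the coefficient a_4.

a_4 = 1/4 ∫_{-4}^{4} g(s) cos(pi*s) ds.
g is even and cos(pi*s) is even, so the integrand is even and a_4 = 1/2 ∫_0^{4} g(s) cos(pi*s) ds.
Integrating by parts twice (tabular method), an antiderivative of (2*s**2 - 3) cos(pi*s) is 2*s**2*sin(pi*s)/pi + 4*s*cos(pi*s)/pi**2 - 3*sin(pi*s)/pi - 4*sin(pi*s)/pi**3; evaluating from 0 to 4: ∫_{0}^{4} (2*s**2 - 3) cos(pi*s) ds = (16/pi**2) - (0) = 16/pi**2.
Hence a_4 = (1/2)·(16/pi**2) = 8/pi**2.

8/pi**2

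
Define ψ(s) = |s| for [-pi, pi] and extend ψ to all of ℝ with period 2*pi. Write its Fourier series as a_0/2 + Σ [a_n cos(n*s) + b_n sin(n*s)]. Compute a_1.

a_1 = 1/pi ∫_{-pi}^{pi} ψ(s) cos(s) ds.
ψ is even and cos(s) is even, so the integrand is even and a_1 = 2/pi ∫_0^{pi} ψ(s) cos(s) ds.
Integrating by parts (boundary term plus one more integral), an antiderivative of (s) cos(s) is s*sin(s) + cos(s); evaluating from 0 to pi: ∫_{0}^{pi} (s) cos(s) ds = (-1) - (1) = -2.
Hence a_1 = (2/pi)·(-2) = -4/pi.

-4/pi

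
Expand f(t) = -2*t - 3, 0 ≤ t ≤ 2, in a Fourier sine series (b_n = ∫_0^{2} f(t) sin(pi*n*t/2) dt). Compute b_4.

b_4 = ∫_0^{2} (-2*t - 3) sin(2*pi*t) dt.
Integrating by parts (boundary term plus one more integral), an antiderivative of (-2*t - 3) sin(2*pi*t) is t*cos(2*pi*t)/pi - sin(2*pi*t)/(2*pi**2) + 3*cos(2*pi*t)/(2*pi); evaluating from 0 to 2: ∫_{0}^{2} (-2*t - 3) sin(2*pi*t) dt = (7/(2*pi)) - (3/(2*pi)) = 2/pi.
Hence b_4 = 2/pi.

2/pi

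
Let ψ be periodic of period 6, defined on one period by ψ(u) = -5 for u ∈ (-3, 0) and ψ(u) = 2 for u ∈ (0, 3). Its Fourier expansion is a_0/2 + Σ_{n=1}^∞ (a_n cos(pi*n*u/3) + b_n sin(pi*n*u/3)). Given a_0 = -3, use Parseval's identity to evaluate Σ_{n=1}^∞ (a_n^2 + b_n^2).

Parseval: a_0^2/2 + Σ_{n≥1} (a_n^2+b_n^2) = 1/3 ∫_{-3}^{3} ψ(u)^2 du = 29.
Subtract a_0^2/2 = 9/2: Σ (a_n^2+b_n^2) = 49/2.

49/2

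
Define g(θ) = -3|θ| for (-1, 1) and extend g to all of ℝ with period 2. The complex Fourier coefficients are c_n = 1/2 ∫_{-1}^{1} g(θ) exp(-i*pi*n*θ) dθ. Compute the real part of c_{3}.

2/(3*pi**2)

Since g is real-valued, Re(c_{3}) = 1/2 ∫_{-1}^{1} g(θ) cos(3*pi*θ) dθ = a_{3}/2.
g is even and cos(3*pi*θ) is even, so the integrand is even: ∫_{-1}^{1} g(θ) cos(3*pi*θ) dθ = 2∫_0^{1} g(θ) cos(3*pi*θ) dθ.
Integrating by parts (boundary term plus one more integral), an antiderivative of (-3*θ) cos(3*pi*θ) is -θ*sin(3*pi*θ)/pi - cos(3*pi*θ)/(3*pi**2); evaluating from 0 to 1: ∫_{0}^{1} (-3*θ) cos(3*pi*θ) dθ = (1/(3*pi**2)) - (-1/(3*pi**2)) = 2/(3*pi**2).
So ∫_{-1}^{1} g(θ) cos(3*pi*θ) dθ = 4/(3*pi**2).
Hence Re(c_{3}) = (1/2)·(4/(3*pi**2)) = 2/(3*pi**2).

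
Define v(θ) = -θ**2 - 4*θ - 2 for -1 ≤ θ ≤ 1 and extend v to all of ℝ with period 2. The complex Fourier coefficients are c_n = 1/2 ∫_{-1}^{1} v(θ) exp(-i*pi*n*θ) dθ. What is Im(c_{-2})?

2/pi

Since v is real-valued, Im(c_{-2}) = -1/2 ∫_{-1}^{1} v(θ) sin(-2*pi*θ) dθ = b_{2}/2.
Integrating by parts twice (tabular method), an antiderivative of (-θ**2 - 4*θ - 2) sin(-2*pi*θ) is -θ**2*cos(2*pi*θ)/(2*pi) + θ*sin(2*pi*θ)/(2*pi**2) - 2*θ*cos(2*pi*θ)/pi + sin(2*pi*θ)/pi**2 - cos(2*pi*θ)/pi + cos(2*pi*θ)/(4*pi**3); evaluating from -1 to 1: ∫_{-1}^{1} (-θ**2 - 4*θ - 2) sin(-2*pi*θ) dθ = ((1 - 14*pi**2)/(4*pi**3)) - ((1 + 2*pi**2)/(4*pi**3)) = -4/pi.
Hence Im(c_{-2}) = (-1/2)·(-4/pi) = 2/pi.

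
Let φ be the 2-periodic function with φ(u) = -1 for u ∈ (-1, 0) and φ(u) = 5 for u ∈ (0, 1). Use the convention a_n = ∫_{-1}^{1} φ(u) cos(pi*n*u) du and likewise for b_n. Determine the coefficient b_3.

b_3 = ∫_{-1}^{1} φ(u) sin(3*pi*u) du.
Split the integral at the breakpoints.
Directly, an antiderivative of (-1) sin(3*pi*u) is cos(3*pi*u)/(3*pi); evaluating from -1 to 0: ∫_{-1}^{0} (-1) sin(3*pi*u) du = (1/(3*pi)) - (-1/(3*pi)) = 2/(3*pi).
Directly, an antiderivative of (5) sin(3*pi*u) is -5*cos(3*pi*u)/(3*pi); evaluating from 0 to 1: ∫_{0}^{1} (5) sin(3*pi*u) du = (5/(3*pi)) - (-5/(3*pi)) = 10/(3*pi).
Summing the pieces gives b_3 = 4/pi.

4/pi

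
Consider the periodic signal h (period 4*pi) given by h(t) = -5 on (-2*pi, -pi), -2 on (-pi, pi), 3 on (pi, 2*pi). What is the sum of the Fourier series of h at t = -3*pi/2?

-5

h is continuous at t = -3*pi/2 with value -5, so the series converges to -5 there.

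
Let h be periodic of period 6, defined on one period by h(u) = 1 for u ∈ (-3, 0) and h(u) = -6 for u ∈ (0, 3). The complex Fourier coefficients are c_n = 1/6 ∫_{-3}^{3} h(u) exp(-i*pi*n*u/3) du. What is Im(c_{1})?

7/pi

Since h is real-valued, Im(c_{1}) = -1/6 ∫_{-3}^{3} h(u) sin(pi*u/3) du = -b_{1}/2.
Split the integral at the breakpoints.
Directly, an antiderivative of (1) sin(pi*u/3) is -3*cos(pi*u/3)/pi; evaluating from -3 to 0: ∫_{-3}^{0} (1) sin(pi*u/3) du = (-3/pi) - (3/pi) = -6/pi.
Directly, an antiderivative of (-6) sin(pi*u/3) is 18*cos(pi*u/3)/pi; evaluating from 0 to 3: ∫_{0}^{3} (-6) sin(pi*u/3) du = (-18/pi) - (18/pi) = -36/pi.
So ∫_{-3}^{3} h(u) sin(pi*u/3) du = -42/pi.
Hence Im(c_{1}) = (-1/6)·(-42/pi) = 7/pi.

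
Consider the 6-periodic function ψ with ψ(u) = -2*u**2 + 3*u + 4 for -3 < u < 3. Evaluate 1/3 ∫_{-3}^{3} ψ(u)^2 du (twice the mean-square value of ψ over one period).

598/5

1/3 ∫_{-3}^{3} ψ(u)^2 du = 1/3 · (1794/5) = 598/5.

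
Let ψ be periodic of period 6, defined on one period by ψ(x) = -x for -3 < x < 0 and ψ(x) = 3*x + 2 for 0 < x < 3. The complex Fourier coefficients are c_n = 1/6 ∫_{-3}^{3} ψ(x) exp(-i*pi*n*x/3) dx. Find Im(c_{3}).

-5/(3*pi)

Since ψ is real-valued, Im(c_{3}) = -1/6 ∫_{-3}^{3} ψ(x) sin(pi*x) dx = -b_{3}/2.
Split the integral at the breakpoints.
Integrating by parts (boundary term plus one more integral), an antiderivative of (-x) sin(pi*x) is x*cos(pi*x)/pi - sin(pi*x)/pi**2; evaluating from -3 to 0: ∫_{-3}^{0} (-x) sin(pi*x) dx = (0) - (3/pi) = -3/pi.
Integrating by parts (boundary term plus one more integral), an antiderivative of (3*x + 2) sin(pi*x) is -3*x*cos(pi*x)/pi + 3*sin(pi*x)/pi**2 - 2*cos(pi*x)/pi; evaluating from 0 to 3: ∫_{0}^{3} (3*x + 2) sin(pi*x) dx = (11/pi) - (-2/pi) = 13/pi.
So ∫_{-3}^{3} ψ(x) sin(pi*x) dx = 10/pi.
Hence Im(c_{3}) = (-1/6)·(10/pi) = -5/(3*pi).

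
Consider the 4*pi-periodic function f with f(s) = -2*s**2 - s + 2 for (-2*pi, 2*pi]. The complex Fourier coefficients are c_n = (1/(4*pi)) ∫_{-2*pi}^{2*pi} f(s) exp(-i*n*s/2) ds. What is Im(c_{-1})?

Since f is real-valued, Im(c_{-1}) = -(1/(4*pi)) ∫_{-2*pi}^{2*pi} f(s) sin(-s/2) ds = b_{1}/2.
Integrating by parts twice (tabular method), an antiderivative of (-2*s**2 - s + 2) sin(-s/2) is -4*s**2*cos(s/2) + 16*s*sin(s/2) - 2*s*cos(s/2) + 4*sin(s/2) + 36*cos(s/2); evaluating from -2*pi to 2*pi: ∫_{-2*pi}^{2*pi} (-2*s**2 - s + 2) sin(-s/2) ds = (-36 + 4*pi + 16*pi**2) - (-36 - 4*pi + 16*pi**2) = 8*pi.
Hence Im(c_{-1}) = (-1/(4*pi))·(8*pi) = -2.

-2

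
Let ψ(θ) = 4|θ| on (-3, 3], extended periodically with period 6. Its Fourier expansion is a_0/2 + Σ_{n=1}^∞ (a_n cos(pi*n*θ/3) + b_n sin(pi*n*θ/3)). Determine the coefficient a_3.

a_3 = 1/3 ∫_{-3}^{3} ψ(θ) cos(pi*θ) dθ.
ψ is even and cos(pi*θ) is even, so the integrand is even and a_3 = 2/3 ∫_0^{3} ψ(θ) cos(pi*θ) dθ.
Integrating by parts (boundary term plus one more integral), an antiderivative of (4*θ) cos(pi*θ) is 4*θ*sin(pi*θ)/pi + 4*cos(pi*θ)/pi**2; evaluating from 0 to 3: ∫_{0}^{3} (4*θ) cos(pi*θ) dθ = (-4/pi**2) - (4/pi**2) = -8/pi**2.
Hence a_3 = (2/3)·(-8/pi**2) = -16/(3*pi**2).

-16/(3*pi**2)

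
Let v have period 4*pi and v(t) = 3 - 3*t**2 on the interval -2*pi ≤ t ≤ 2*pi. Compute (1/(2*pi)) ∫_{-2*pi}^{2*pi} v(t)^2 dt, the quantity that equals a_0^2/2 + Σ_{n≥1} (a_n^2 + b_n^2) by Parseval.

(1/(2*pi)) ∫_{-2*pi}^{2*pi} v(t)^2 dt = (1/(2*pi)) · (-96*pi**3 + 36*pi + 576*pi**5/5) = -48*pi**2 + 18 + 288*pi**4/5.

-48*pi**2 + 18 + 288*pi**4/5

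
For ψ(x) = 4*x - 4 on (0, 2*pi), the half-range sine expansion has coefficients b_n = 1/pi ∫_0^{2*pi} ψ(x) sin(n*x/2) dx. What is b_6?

-8/3

b_6 = 1/pi ∫_0^{2*pi} (4*x - 4) sin(3*x) dx.
Integrating by parts (boundary term plus one more integral), an antiderivative of (4*x - 4) sin(3*x) is -4*x*cos(3*x)/3 + 4*sin(3*x)/9 + 4*cos(3*x)/3; evaluating from 0 to 2*pi: ∫_{0}^{2*pi} (4*x - 4) sin(3*x) dx = (4/3 - 8*pi/3) - (4/3) = -8*pi/3.
Hence b_6 = (1/pi)·(-8*pi/3) = -8/3.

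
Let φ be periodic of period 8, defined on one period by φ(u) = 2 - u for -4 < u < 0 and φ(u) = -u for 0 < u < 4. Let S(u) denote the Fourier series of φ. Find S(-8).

u = -8 differs from u = 0 by -1 full period(s), and the series is 8-periodic.
At u = 0 the one-sided limits are φ(0^-) = 2 and φ(0^+) = 0.
By Dirichlet's theorem the series converges to their average, [(2) + (0)]/2 = 1.

1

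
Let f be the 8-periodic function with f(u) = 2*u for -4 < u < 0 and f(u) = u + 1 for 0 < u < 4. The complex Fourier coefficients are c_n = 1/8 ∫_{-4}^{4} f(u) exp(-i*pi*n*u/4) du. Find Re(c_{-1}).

Since f is real-valued, Re(c_{-1}) = 1/8 ∫_{-4}^{4} f(u) cos(-pi*u/4) du = a_{1}/2.
Split the integral at the breakpoints.
Integrating by parts (boundary term plus one more integral), an antiderivative of (2*u) cos(-pi*u/4) is 8*u*sin(pi*u/4)/pi + 32*cos(pi*u/4)/pi**2; evaluating from -4 to 0: ∫_{-4}^{0} (2*u) cos(-pi*u/4) du = (32/pi**2) - (-32/pi**2) = 64/pi**2.
Integrating by parts (boundary term plus one more integral), an antiderivative of (u + 1) cos(-pi*u/4) is 4*u*sin(pi*u/4)/pi + 4*sin(pi*u/4)/pi + 16*cos(pi*u/4)/pi**2; evaluating from 0 to 4: ∫_{0}^{4} (u + 1) cos(-pi*u/4) du = (-16/pi**2) - (16/pi**2) = -32/pi**2.
So ∫_{-4}^{4} f(u) cos(-pi*u/4) du = 32/pi**2.
Hence Re(c_{-1}) = (1/8)·(32/pi**2) = 4/pi**2.

4/pi**2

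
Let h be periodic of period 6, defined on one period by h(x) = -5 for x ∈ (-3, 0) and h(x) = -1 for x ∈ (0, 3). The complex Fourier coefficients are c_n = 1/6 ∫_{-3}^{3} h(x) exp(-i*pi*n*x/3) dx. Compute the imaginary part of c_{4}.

0

Since h is real-valued, Im(c_{4}) = -1/6 ∫_{-3}^{3} h(x) sin(4*pi*x/3) dx = -b_{4}/2.
Split the integral at the breakpoints.
Directly, an antiderivative of (-5) sin(4*pi*x/3) is 15*cos(4*pi*x/3)/(4*pi); evaluating from -3 to 0: ∫_{-3}^{0} (-5) sin(4*pi*x/3) dx = (15/(4*pi)) - (15/(4*pi)) = 0.
Directly, an antiderivative of (-1) sin(4*pi*x/3) is 3*cos(4*pi*x/3)/(4*pi); evaluating from 0 to 3: ∫_{0}^{3} (-1) sin(4*pi*x/3) dx = (3/(4*pi)) - (3/(4*pi)) = 0.
So ∫_{-3}^{3} h(x) sin(4*pi*x/3) dx = 0.
Hence Im(c_{4}) = (-1/6)·(0) = 0.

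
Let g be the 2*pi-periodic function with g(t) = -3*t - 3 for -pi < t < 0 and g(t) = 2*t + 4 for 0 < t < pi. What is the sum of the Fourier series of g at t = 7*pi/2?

t = 7*pi/2 differs from t = -pi/2 by 2 full period(s), and the series is 2*pi-periodic.
g is continuous at t = -pi/2 with value -3 + 3*pi/2, so the series converges to -3 + 3*pi/2 there.

-3 + 3*pi/2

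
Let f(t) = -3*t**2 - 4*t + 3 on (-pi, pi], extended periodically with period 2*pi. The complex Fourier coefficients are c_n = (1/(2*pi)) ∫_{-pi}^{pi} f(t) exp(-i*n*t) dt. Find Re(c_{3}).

2/3

Since f is real-valued, Re(c_{3}) = (1/(2*pi)) ∫_{-pi}^{pi} f(t) cos(3*t) dt = a_{3}/2.
Integrating by parts twice (tabular method), an antiderivative of (-3*t**2 - 4*t + 3) cos(3*t) is -t**2*sin(3*t) - 4*t*sin(3*t)/3 - 2*t*cos(3*t)/3 + 11*sin(3*t)/9 - 4*cos(3*t)/9; evaluating from -pi to pi: ∫_{-pi}^{pi} (-3*t**2 - 4*t + 3) cos(3*t) dt = (4/9 + 2*pi/3) - (4/9 - 2*pi/3) = 4*pi/3.
Hence Re(c_{3}) = (1/(2*pi))·(4*pi/3) = 2/3.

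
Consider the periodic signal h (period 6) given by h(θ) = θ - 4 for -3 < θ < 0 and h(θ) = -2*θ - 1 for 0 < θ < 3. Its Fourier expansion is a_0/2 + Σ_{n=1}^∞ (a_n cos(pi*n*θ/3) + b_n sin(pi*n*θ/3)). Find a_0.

a_0 = 1/3 ∫_{-3}^{3} h(θ) dθ = 1/3 · (-57/2) = -19/2.

-19/2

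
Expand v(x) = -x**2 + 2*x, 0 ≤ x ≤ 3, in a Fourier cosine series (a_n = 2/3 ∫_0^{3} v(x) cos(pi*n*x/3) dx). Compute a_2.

-9/pi**2

a_2 = 2/3 ∫_0^{3} (-x**2 + 2*x) cos(2*pi*x/3) dx.
Integrating by parts twice (tabular method), an antiderivative of (-x**2 + 2*x) cos(2*pi*x/3) is -3*x**2*sin(2*pi*x/3)/(2*pi) + 3*x*sin(2*pi*x/3)/pi - 9*x*cos(2*pi*x/3)/(2*pi**2) + 27*sin(2*pi*x/3)/(4*pi**3) + 9*cos(2*pi*x/3)/(2*pi**2); evaluating from 0 to 3: ∫_{0}^{3} (-x**2 + 2*x) cos(2*pi*x/3) dx = (-9/pi**2) - (9/(2*pi**2)) = -27/(2*pi**2).
Hence a_2 = (2/3)·(-27/(2*pi**2)) = -9/pi**2.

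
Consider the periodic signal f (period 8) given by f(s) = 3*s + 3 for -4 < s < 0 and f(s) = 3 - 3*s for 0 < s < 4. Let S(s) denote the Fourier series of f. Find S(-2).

f is continuous at s = -2 with value -3, so the series converges to -3 there.

-3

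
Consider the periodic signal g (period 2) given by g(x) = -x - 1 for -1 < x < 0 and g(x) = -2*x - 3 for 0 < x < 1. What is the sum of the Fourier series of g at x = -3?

x = -3 differs from x = 1 by -2 full period(s), and the series is 2-periodic.
At x = 1 the one-sided limits are g(1^-) = -5 and g(1^+) = 0.
By Dirichlet's theorem the series converges to their average, [(-5) + (0)]/2 = -5/2.

-5/2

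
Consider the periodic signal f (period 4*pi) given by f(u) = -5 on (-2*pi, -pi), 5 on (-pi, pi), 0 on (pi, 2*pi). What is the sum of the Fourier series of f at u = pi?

5/2

At u = pi the one-sided limits are f(pi^-) = 5 and f(pi^+) = 0.
By Dirichlet's theorem the series converges to their average, [(5) + (0)]/2 = 5/2.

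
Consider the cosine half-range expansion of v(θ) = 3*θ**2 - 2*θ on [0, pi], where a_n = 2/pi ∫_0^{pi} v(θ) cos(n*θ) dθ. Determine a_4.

3/4

a_4 = 2/pi ∫_0^{pi} (3*θ**2 - 2*θ) cos(4*θ) dθ.
Integrating by parts twice (tabular method), an antiderivative of (3*θ**2 - 2*θ) cos(4*θ) is 3*θ**2*sin(4*θ)/4 - θ*sin(4*θ)/2 + 3*θ*cos(4*θ)/8 - 3*sin(4*θ)/32 - cos(4*θ)/8; evaluating from 0 to pi: ∫_{0}^{pi} (3*θ**2 - 2*θ) cos(4*θ) dθ = (-1/8 + 3*pi/8) - (-1/8) = 3*pi/8.
Hence a_4 = (2/pi)·(3*pi/8) = 3/4.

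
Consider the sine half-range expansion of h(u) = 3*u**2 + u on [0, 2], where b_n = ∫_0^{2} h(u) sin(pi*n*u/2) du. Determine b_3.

b_3 = ∫_0^{2} (3*u**2 + u) sin(3*pi*u/2) du.
Integrating by parts twice (tabular method), an antiderivative of (3*u**2 + u) sin(3*pi*u/2) is -2*u**2*cos(3*pi*u/2)/pi + 8*u*sin(3*pi*u/2)/(3*pi**2) - 2*u*cos(3*pi*u/2)/(3*pi) + 4*sin(3*pi*u/2)/(9*pi**2) + 16*cos(3*pi*u/2)/(9*pi**3); evaluating from 0 to 2: ∫_{0}^{2} (3*u**2 + u) sin(3*pi*u/2) du = (4*(-4 + 21*pi**2)/(9*pi**3)) - (16/(9*pi**3)) = 4*(-8 + 21*pi**2)/(9*pi**3).
Hence b_3 = 4*(-8 + 21*pi**2)/(9*pi**3).

4*(-8 + 21*pi**2)/(9*pi**3)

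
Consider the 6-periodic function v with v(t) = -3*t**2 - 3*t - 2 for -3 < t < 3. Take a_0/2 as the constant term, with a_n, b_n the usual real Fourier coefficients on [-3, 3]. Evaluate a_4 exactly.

a_4 = 1/3 ∫_{-3}^{3} v(t) cos(4*pi*t/3) dt.
Integrating by parts twice (tabular method), an antiderivative of (-3*t**2 - 3*t - 2) cos(4*pi*t/3) is -9*t**2*sin(4*pi*t/3)/(4*pi) - 9*t*sin(4*pi*t/3)/(4*pi) - 27*t*cos(4*pi*t/3)/(8*pi**2) - 3*sin(4*pi*t/3)/(2*pi) + 81*sin(4*pi*t/3)/(32*pi**3) - 27*cos(4*pi*t/3)/(16*pi**2); evaluating from -3 to 3: ∫_{-3}^{3} (-3*t**2 - 3*t - 2) cos(4*pi*t/3) dt = (-189/(16*pi**2)) - (135/(16*pi**2)) = -81/(4*pi**2).
Hence a_4 = (1/3)·(-81/(4*pi**2)) = -27/(4*pi**2).

-27/(4*pi**2)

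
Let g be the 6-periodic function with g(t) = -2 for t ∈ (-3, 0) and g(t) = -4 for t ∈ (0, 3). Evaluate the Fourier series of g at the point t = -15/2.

t = -15/2 differs from t = -3/2 by -1 full period(s), and the series is 6-periodic.
g is continuous at t = -3/2 with value -2, so the series converges to -2 there.

-2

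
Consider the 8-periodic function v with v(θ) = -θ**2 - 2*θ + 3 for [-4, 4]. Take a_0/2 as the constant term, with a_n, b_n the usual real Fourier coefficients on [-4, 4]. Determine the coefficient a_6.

-16/(9*pi**2)

a_6 = 1/4 ∫_{-4}^{4} v(θ) cos(3*pi*θ/2) dθ.
Integrating by parts twice (tabular method), an antiderivative of (-θ**2 - 2*θ + 3) cos(3*pi*θ/2) is -2*θ**2*sin(3*pi*θ/2)/(3*pi) - 4*θ*sin(3*pi*θ/2)/(3*pi) - 8*θ*cos(3*pi*θ/2)/(9*pi**2) + 16*sin(3*pi*θ/2)/(27*pi**3) + 2*sin(3*pi*θ/2)/pi - 8*cos(3*pi*θ/2)/(9*pi**2); evaluating from -4 to 4: ∫_{-4}^{4} (-θ**2 - 2*θ + 3) cos(3*pi*θ/2) dθ = (-40/(9*pi**2)) - (8/(3*pi**2)) = -64/(9*pi**2).
Hence a_6 = (1/4)·(-64/(9*pi**2)) = -16/(9*pi**2).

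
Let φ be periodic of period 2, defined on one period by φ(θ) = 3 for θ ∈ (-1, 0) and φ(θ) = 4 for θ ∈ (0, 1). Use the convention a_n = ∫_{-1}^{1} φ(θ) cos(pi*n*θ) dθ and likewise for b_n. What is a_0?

a_0 = ∫_{-1}^{1} φ(θ) dθ = 7.

7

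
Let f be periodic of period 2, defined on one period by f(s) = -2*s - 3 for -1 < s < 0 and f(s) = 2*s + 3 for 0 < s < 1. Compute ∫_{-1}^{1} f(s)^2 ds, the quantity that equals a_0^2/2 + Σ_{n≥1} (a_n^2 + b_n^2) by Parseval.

∫_{-1}^{1} f(s)^2 ds = 62/3.

62/3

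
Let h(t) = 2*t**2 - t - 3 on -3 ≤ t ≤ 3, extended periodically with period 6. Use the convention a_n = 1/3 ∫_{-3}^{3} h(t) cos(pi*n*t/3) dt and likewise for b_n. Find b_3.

b_3 = 1/3 ∫_{-3}^{3} h(t) sin(pi*t) dt.
Integrating by parts twice (tabular method), an antiderivative of (2*t**2 - t - 3) sin(pi*t) is -2*t**2*cos(pi*t)/pi + 4*t*sin(pi*t)/pi**2 + t*cos(pi*t)/pi - sin(pi*t)/pi**2 + 4*cos(pi*t)/pi**3 + 3*cos(pi*t)/pi; evaluating from -3 to 3: ∫_{-3}^{3} (2*t**2 - t - 3) sin(pi*t) dt = (-4/pi**3 + 12/pi) - (-4/pi**3 + 18/pi) = -6/pi.
Hence b_3 = (1/3)·(-6/pi) = -2/pi.

-2/pi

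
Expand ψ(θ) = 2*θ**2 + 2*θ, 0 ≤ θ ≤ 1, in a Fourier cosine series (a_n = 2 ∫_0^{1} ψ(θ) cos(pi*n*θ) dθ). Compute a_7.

a_7 = 2 ∫_0^{1} (2*θ**2 + 2*θ) cos(7*pi*θ) dθ.
Integrating by parts twice (tabular method), an antiderivative of (2*θ**2 + 2*θ) cos(7*pi*θ) is 2*θ**2*sin(7*pi*θ)/(7*pi) + 2*θ*sin(7*pi*θ)/(7*pi) + 4*θ*cos(7*pi*θ)/(49*pi**2) - 4*sin(7*pi*θ)/(343*pi**3) + 2*cos(7*pi*θ)/(49*pi**2); evaluating from 0 to 1: ∫_{0}^{1} (2*θ**2 + 2*θ) cos(7*pi*θ) dθ = (-6/(49*pi**2)) - (2/(49*pi**2)) = -8/(49*pi**2).
Hence a_7 = 2·(-8/(49*pi**2)) = -16/(49*pi**2).

-16/(49*pi**2)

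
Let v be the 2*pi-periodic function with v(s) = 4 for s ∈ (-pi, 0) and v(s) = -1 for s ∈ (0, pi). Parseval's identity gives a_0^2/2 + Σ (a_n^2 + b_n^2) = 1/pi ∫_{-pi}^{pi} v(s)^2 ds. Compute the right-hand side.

17

1/pi ∫_{-pi}^{pi} v(s)^2 ds = 1/pi · (17*pi) = 17.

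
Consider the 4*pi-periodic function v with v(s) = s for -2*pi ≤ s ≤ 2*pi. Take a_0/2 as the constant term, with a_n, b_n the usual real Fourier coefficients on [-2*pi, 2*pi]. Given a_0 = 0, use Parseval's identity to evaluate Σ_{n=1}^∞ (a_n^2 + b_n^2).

8*pi**2/3

Parseval: a_0^2/2 + Σ_{n≥1} (a_n^2+b_n^2) = (1/(2*pi)) ∫_{-2*pi}^{2*pi} v(s)^2 ds = 8*pi**2/3.
Subtract a_0^2/2 = 0: Σ (a_n^2+b_n^2) = 8*pi**2/3.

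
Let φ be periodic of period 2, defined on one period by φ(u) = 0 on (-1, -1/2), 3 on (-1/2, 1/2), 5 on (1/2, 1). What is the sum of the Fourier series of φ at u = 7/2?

3/2

u = 7/2 differs from u = -1/2 by 2 full period(s), and the series is 2-periodic.
At u = -1/2 the one-sided limits are φ(-1/2^-) = 0 and φ(-1/2^+) = 3.
By Dirichlet's theorem the series converges to their average, [(0) + (3)]/2 = 3/2.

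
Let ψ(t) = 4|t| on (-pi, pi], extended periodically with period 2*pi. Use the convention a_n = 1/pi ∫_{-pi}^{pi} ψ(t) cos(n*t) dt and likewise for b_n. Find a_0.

4*pi

a_0 = 1/pi ∫_{-pi}^{pi} ψ(t) dt = 1/pi · (4*pi**2) = 4*pi.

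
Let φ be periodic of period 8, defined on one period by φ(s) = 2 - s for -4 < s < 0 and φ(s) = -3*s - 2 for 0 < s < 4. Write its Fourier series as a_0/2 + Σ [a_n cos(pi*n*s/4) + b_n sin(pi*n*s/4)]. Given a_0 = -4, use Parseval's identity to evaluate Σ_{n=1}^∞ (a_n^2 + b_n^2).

Parseval: a_0^2/2 + Σ_{n≥1} (a_n^2+b_n^2) = 1/4 ∫_{-4}^{4} φ(s)^2 ds = 280/3.
Subtract a_0^2/2 = 8: Σ (a_n^2+b_n^2) = 256/3.

256/3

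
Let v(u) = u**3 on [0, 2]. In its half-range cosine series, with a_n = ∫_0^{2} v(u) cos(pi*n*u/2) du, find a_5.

48*(4 - 25*pi**2)/(625*pi**4)

a_5 = ∫_0^{2} (u**3) cos(5*pi*u/2) du.
Integrating by parts three times (tabular method), an antiderivative of (u**3) cos(5*pi*u/2) is 2*u**3*sin(5*pi*u/2)/(5*pi) + 12*u**2*cos(5*pi*u/2)/(25*pi**2) - 48*u*sin(5*pi*u/2)/(125*pi**3) - 96*cos(5*pi*u/2)/(625*pi**4); evaluating from 0 to 2: ∫_{0}^{2} (u**3) cos(5*pi*u/2) du = (48*(2 - 25*pi**2)/(625*pi**4)) - (-96/(625*pi**4)) = 48*(4 - 25*pi**2)/(625*pi**4).
Hence a_5 = 48*(4 - 25*pi**2)/(625*pi**4).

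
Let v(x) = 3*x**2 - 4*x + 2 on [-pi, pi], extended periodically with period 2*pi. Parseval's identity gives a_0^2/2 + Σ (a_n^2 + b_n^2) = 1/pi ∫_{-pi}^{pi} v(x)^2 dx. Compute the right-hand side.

8 + 56*pi**2/3 + 18*pi**4/5

1/pi ∫_{-pi}^{pi} v(x)^2 dx = 1/pi · (2*pi*(60 + 140*pi**2 + 27*pi**4)/15) = 8 + 56*pi**2/3 + 18*pi**4/5.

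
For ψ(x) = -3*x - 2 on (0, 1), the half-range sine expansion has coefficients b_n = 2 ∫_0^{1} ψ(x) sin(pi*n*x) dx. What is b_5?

-14/(5*pi)

b_5 = 2 ∫_0^{1} (-3*x - 2) sin(5*pi*x) dx.
Integrating by parts (boundary term plus one more integral), an antiderivative of (-3*x - 2) sin(5*pi*x) is 3*x*cos(5*pi*x)/(5*pi) - 3*sin(5*pi*x)/(25*pi**2) + 2*cos(5*pi*x)/(5*pi); evaluating from 0 to 1: ∫_{0}^{1} (-3*x - 2) sin(5*pi*x) dx = (-1/pi) - (2/(5*pi)) = -7/(5*pi).
Hence b_5 = 2·(-7/(5*pi)) = -14/(5*pi).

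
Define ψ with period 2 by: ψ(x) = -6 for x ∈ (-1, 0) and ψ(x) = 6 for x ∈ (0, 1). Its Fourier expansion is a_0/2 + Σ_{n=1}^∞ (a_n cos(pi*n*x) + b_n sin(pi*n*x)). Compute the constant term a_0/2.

0

a_0 = ∫_{-1}^{1} ψ(x) dx = 0.
So the constant term a_0/2 = 0.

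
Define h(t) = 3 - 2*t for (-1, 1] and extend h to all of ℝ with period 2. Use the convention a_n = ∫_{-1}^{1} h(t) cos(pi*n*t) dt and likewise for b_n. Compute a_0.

6

a_0 = ∫_{-1}^{1} h(t) dt = 6.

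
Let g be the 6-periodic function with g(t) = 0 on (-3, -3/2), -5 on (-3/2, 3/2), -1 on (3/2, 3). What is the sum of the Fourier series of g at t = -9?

t = -9 differs from t = 3 by -2 full period(s), and the series is 6-periodic.
At t = 3 the one-sided limits are g(3^-) = -1 and g(3^+) = 0.
By Dirichlet's theorem the series converges to their average, [(-1) + (0)]/2 = -1/2.

-1/2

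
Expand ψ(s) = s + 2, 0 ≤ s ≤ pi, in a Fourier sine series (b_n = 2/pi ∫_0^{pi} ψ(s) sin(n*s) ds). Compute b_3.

b_3 = 2/pi ∫_0^{pi} (s + 2) sin(3*s) ds.
Integrating by parts (boundary term plus one more integral), an antiderivative of (s + 2) sin(3*s) is -s*cos(3*s)/3 + sin(3*s)/9 - 2*cos(3*s)/3; evaluating from 0 to pi: ∫_{0}^{pi} (s + 2) sin(3*s) ds = (2/3 + pi/3) - (-2/3) = pi/3 + 4/3.
Hence b_3 = (2/pi)·(pi/3 + 4/3) = 2*(pi + 4)/(3*pi).

2*(pi + 4)/(3*pi)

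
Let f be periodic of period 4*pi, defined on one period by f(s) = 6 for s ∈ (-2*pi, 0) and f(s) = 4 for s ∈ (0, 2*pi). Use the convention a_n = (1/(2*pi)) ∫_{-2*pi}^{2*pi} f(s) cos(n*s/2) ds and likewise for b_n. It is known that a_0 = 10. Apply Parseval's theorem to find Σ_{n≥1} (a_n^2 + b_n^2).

Parseval: a_0^2/2 + Σ_{n≥1} (a_n^2+b_n^2) = (1/(2*pi)) ∫_{-2*pi}^{2*pi} f(s)^2 ds = 52.
Subtract a_0^2/2 = 50: Σ (a_n^2+b_n^2) = 2.

2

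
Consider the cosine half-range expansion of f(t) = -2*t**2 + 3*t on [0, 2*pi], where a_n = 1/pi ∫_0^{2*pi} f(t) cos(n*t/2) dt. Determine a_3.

8*(-3 + 4*pi)/(9*pi)

a_3 = 1/pi ∫_0^{2*pi} (-2*t**2 + 3*t) cos(3*t/2) dt.
Integrating by parts twice (tabular method), an antiderivative of (-2*t**2 + 3*t) cos(3*t/2) is -4*t**2*sin(3*t/2)/3 + 2*t*sin(3*t/2) - 16*t*cos(3*t/2)/9 + 32*sin(3*t/2)/27 + 4*cos(3*t/2)/3; evaluating from 0 to 2*pi: ∫_{0}^{2*pi} (-2*t**2 + 3*t) cos(3*t/2) dt = (-4/3 + 32*pi/9) - (4/3) = -8/3 + 32*pi/9.
Hence a_3 = (1/pi)·(-8/3 + 32*pi/9) = 8*(-3 + 4*pi)/(9*pi).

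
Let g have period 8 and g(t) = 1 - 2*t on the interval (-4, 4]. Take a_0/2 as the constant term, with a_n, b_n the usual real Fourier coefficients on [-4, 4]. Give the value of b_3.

-16/(3*pi)

b_3 = 1/4 ∫_{-4}^{4} g(t) sin(3*pi*t/4) dt.
Integrating by parts (boundary term plus one more integral), an antiderivative of (1 - 2*t) sin(3*pi*t/4) is 8*t*cos(3*pi*t/4)/(3*pi) - 32*sin(3*pi*t/4)/(9*pi**2) - 4*cos(3*pi*t/4)/(3*pi); evaluating from -4 to 4: ∫_{-4}^{4} (1 - 2*t) sin(3*pi*t/4) dt = (-28/(3*pi)) - (12/pi) = -64/(3*pi).
Hence b_3 = (1/4)·(-64/(3*pi)) = -16/(3*pi).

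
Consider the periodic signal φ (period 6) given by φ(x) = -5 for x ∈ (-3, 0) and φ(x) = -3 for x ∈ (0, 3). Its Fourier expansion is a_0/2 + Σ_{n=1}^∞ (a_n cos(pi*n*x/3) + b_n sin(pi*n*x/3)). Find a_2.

0

a_2 = 1/3 ∫_{-3}^{3} φ(x) cos(2*pi*x/3) dx.
Split the integral at the breakpoints.
Directly, an antiderivative of (-5) cos(2*pi*x/3) is -15*sin(2*pi*x/3)/(2*pi); evaluating from -3 to 0: ∫_{-3}^{0} (-5) cos(2*pi*x/3) dx = (0) - (0) = 0.
Directly, an antiderivative of (-3) cos(2*pi*x/3) is -9*sin(2*pi*x/3)/(2*pi); evaluating from 0 to 3: ∫_{0}^{3} (-3) cos(2*pi*x/3) dx = (0) - (0) = 0.
Summing the pieces and multiplying by (1/3) gives a_2 = 0.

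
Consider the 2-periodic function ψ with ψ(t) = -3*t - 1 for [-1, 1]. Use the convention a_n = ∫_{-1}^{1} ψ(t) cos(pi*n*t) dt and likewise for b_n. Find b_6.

b_6 = ∫_{-1}^{1} ψ(t) sin(6*pi*t) dt.
Integrating by parts (boundary term plus one more integral), an antiderivative of (-3*t - 1) sin(6*pi*t) is t*cos(6*pi*t)/(2*pi) - sin(6*pi*t)/(12*pi**2) + cos(6*pi*t)/(6*pi); evaluating from -1 to 1: ∫_{-1}^{1} (-3*t - 1) sin(6*pi*t) dt = (2/(3*pi)) - (-1/(3*pi)) = 1/pi.
Hence b_6 = 1/pi.

1/pi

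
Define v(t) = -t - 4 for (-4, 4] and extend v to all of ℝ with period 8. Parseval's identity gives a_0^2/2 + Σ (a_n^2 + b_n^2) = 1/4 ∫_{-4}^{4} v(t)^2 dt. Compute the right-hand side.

1/4 ∫_{-4}^{4} v(t)^2 dt = 1/4 · (512/3) = 128/3.

128/3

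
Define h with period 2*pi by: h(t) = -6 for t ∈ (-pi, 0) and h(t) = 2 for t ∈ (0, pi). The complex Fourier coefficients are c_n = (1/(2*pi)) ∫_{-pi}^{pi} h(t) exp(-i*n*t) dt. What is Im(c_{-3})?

Since h is real-valued, Im(c_{-3}) = -(1/(2*pi)) ∫_{-pi}^{pi} h(t) sin(-3*t) dt = b_{3}/2.
Split the integral at the breakpoints.
Directly, an antiderivative of (-6) sin(-3*t) is -2*cos(3*t); evaluating from -pi to 0: ∫_{-pi}^{0} (-6) sin(-3*t) dt = (-2) - (2) = -4.
Directly, an antiderivative of (2) sin(-3*t) is 2*cos(3*t)/3; evaluating from 0 to pi: ∫_{0}^{pi} (2) sin(-3*t) dt = (-2/3) - (2/3) = -4/3.
So ∫_{-pi}^{pi} h(t) sin(-3*t) dt = -16/3.
Hence Im(c_{-3}) = (-1/(2*pi))·(-16/3) = 8/(3*pi).

8/(3*pi)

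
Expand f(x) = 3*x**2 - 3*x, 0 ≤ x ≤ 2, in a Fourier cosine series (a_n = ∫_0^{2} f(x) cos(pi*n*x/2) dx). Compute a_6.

4/(3*pi**2)

a_6 = ∫_0^{2} (3*x**2 - 3*x) cos(3*pi*x) dx.
Integrating by parts twice (tabular method), an antiderivative of (3*x**2 - 3*x) cos(3*pi*x) is x**2*sin(3*pi*x)/pi - x*sin(3*pi*x)/pi + 2*x*cos(3*pi*x)/(3*pi**2) - 2*sin(3*pi*x)/(9*pi**3) - cos(3*pi*x)/(3*pi**2); evaluating from 0 to 2: ∫_{0}^{2} (3*x**2 - 3*x) cos(3*pi*x) dx = (pi**(-2)) - (-1/(3*pi**2)) = 4/(3*pi**2).
Hence a_6 = 4/(3*pi**2).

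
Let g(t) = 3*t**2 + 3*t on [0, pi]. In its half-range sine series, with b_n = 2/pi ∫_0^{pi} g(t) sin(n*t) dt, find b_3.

b_3 = 2/pi ∫_0^{pi} (3*t**2 + 3*t) sin(3*t) dt.
Integrating by parts twice (tabular method), an antiderivative of (3*t**2 + 3*t) sin(3*t) is -t**2*cos(3*t) + 2*t*sin(3*t)/3 - t*cos(3*t) + sin(3*t)/3 + 2*cos(3*t)/9; evaluating from 0 to pi: ∫_{0}^{pi} (3*t**2 + 3*t) sin(3*t) dt = (-2/9 + pi + pi**2) - (2/9) = -4/9 + pi + pi**2.
Hence b_3 = (2/pi)·(-4/9 + pi + pi**2) = -8/(9*pi) + 2 + 2*pi.

-8/(9*pi) + 2 + 2*pi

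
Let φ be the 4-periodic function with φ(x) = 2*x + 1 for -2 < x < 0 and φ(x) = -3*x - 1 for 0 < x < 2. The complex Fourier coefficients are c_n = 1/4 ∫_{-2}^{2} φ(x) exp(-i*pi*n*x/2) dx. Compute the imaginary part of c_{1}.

Since φ is real-valued, Im(c_{1}) = -1/4 ∫_{-2}^{2} φ(x) sin(pi*x/2) dx = -b_{1}/2.
Split the integral at the breakpoints.
Integrating by parts (boundary term plus one more integral), an antiderivative of (2*x + 1) sin(pi*x/2) is -4*x*cos(pi*x/2)/pi + 8*sin(pi*x/2)/pi**2 - 2*cos(pi*x/2)/pi; evaluating from -2 to 0: ∫_{-2}^{0} (2*x + 1) sin(pi*x/2) dx = (-2/pi) - (-6/pi) = 4/pi.
Integrating by parts (boundary term plus one more integral), an antiderivative of (-3*x - 1) sin(pi*x/2) is 6*x*cos(pi*x/2)/pi - 12*sin(pi*x/2)/pi**2 + 2*cos(pi*x/2)/pi; evaluating from 0 to 2: ∫_{0}^{2} (-3*x - 1) sin(pi*x/2) dx = (-14/pi) - (2/pi) = -16/pi.
So ∫_{-2}^{2} φ(x) sin(pi*x/2) dx = -12/pi.
Hence Im(c_{1}) = (-1/4)·(-12/pi) = 3/pi.

3/pi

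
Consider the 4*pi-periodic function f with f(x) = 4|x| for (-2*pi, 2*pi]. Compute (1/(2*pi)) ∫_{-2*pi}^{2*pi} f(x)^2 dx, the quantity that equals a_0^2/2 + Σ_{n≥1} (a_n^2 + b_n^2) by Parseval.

128*pi**2/3

(1/(2*pi)) ∫_{-2*pi}^{2*pi} f(x)^2 dx = (1/(2*pi)) · (256*pi**3/3) = 128*pi**2/3.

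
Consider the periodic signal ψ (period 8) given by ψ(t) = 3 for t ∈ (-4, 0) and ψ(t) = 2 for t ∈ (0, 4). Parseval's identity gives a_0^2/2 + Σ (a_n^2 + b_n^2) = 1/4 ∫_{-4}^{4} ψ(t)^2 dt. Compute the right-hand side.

13

1/4 ∫_{-4}^{4} ψ(t)^2 dt = 1/4 · (52) = 13.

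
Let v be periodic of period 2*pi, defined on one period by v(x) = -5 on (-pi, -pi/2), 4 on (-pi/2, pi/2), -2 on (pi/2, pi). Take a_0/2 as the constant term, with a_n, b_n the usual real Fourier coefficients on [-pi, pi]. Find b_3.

b_3 = 1/pi ∫_{-pi}^{pi} v(x) sin(3*x) dx.
Split the integral at the breakpoints.
Directly, an antiderivative of (-5) sin(3*x) is 5*cos(3*x)/3; evaluating from -pi to -pi/2: ∫_{-pi}^{-pi/2} (-5) sin(3*x) dx = (0) - (-5/3) = 5/3.
Directly, an antiderivative of (4) sin(3*x) is -4*cos(3*x)/3; evaluating from -pi/2 to pi/2: ∫_{-pi/2}^{pi/2} (4) sin(3*x) dx = (0) - (0) = 0.
Directly, an antiderivative of (-2) sin(3*x) is 2*cos(3*x)/3; evaluating from pi/2 to pi: ∫_{pi/2}^{pi} (-2) sin(3*x) dx = (-2/3) - (0) = -2/3.
Summing the pieces and multiplying by (1/pi) gives b_3 = 1/pi.

1/pi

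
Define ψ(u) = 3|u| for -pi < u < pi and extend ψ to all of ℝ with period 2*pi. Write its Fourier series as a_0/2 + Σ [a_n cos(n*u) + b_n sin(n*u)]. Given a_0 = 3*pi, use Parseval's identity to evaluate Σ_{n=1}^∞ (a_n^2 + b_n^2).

3*pi**2/2

Parseval: a_0^2/2 + Σ_{n≥1} (a_n^2+b_n^2) = 1/pi ∫_{-pi}^{pi} ψ(u)^2 du = 6*pi**2.
Subtract a_0^2/2 = 9*pi**2/2: Σ (a_n^2+b_n^2) = 3*pi**2/2.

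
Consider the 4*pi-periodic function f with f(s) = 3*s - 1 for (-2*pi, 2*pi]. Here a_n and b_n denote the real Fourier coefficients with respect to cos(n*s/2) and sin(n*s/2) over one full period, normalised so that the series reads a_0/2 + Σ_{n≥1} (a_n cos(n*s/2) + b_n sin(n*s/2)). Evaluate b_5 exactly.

12/5

b_5 = (1/(2*pi)) ∫_{-2*pi}^{2*pi} f(s) sin(5*s/2) ds.
Integrating by parts (boundary term plus one more integral), an antiderivative of (3*s - 1) sin(5*s/2) is -6*s*cos(5*s/2)/5 + 12*sin(5*s/2)/25 + 2*cos(5*s/2)/5; evaluating from -2*pi to 2*pi: ∫_{-2*pi}^{2*pi} (3*s - 1) sin(5*s/2) ds = (-2/5 + 12*pi/5) - (-12*pi/5 - 2/5) = 24*pi/5.
Hence b_5 = (1/(2*pi))·(24*pi/5) = 12/5.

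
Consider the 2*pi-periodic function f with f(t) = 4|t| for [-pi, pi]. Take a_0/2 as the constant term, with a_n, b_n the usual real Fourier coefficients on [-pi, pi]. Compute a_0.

a_0 = 1/pi ∫_{-pi}^{pi} f(t) dt = 1/pi · (4*pi**2) = 4*pi.

4*pi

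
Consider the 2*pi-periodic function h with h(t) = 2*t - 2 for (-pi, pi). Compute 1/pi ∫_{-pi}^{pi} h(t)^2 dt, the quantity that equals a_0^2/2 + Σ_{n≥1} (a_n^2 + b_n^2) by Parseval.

8 + 8*pi**2/3

1/pi ∫_{-pi}^{pi} h(t)^2 dt = 1/pi · (8*pi*(3 + pi**2)/3) = 8 + 8*pi**2/3.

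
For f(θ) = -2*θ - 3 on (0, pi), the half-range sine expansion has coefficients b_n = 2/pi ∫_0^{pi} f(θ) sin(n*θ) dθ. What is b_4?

b_4 = 2/pi ∫_0^{pi} (-2*θ - 3) sin(4*θ) dθ.
Integrating by parts (boundary term plus one more integral), an antiderivative of (-2*θ - 3) sin(4*θ) is θ*cos(4*θ)/2 - sin(4*θ)/8 + 3*cos(4*θ)/4; evaluating from 0 to pi: ∫_{0}^{pi} (-2*θ - 3) sin(4*θ) dθ = (3/4 + pi/2) - (3/4) = pi/2.
Hence b_4 = (2/pi)·(pi/2) = 1.

1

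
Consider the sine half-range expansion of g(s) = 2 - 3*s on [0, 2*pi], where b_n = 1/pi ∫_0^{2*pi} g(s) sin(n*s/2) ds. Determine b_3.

-4 + 8/(3*pi)

b_3 = 1/pi ∫_0^{2*pi} (2 - 3*s) sin(3*s/2) ds.
Integrating by parts (boundary term plus one more integral), an antiderivative of (2 - 3*s) sin(3*s/2) is 2*s*cos(3*s/2) - 4*sin(3*s/2)/3 - 4*cos(3*s/2)/3; evaluating from 0 to 2*pi: ∫_{0}^{2*pi} (2 - 3*s) sin(3*s/2) ds = (4/3 - 4*pi) - (-4/3) = 8/3 - 4*pi.
Hence b_3 = (1/pi)·(8/3 - 4*pi) = -4 + 8/(3*pi).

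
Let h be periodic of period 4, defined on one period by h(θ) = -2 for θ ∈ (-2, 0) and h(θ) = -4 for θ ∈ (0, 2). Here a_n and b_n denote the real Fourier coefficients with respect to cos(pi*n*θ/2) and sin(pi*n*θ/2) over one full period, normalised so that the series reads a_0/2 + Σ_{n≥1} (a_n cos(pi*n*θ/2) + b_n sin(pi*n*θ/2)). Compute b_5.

b_5 = 1/2 ∫_{-2}^{2} h(θ) sin(5*pi*θ/2) dθ.
Split the integral at the breakpoints.
Directly, an antiderivative of (-2) sin(5*pi*θ/2) is 4*cos(5*pi*θ/2)/(5*pi); evaluating from -2 to 0: ∫_{-2}^{0} (-2) sin(5*pi*θ/2) dθ = (4/(5*pi)) - (-4/(5*pi)) = 8/(5*pi).
Directly, an antiderivative of (-4) sin(5*pi*θ/2) is 8*cos(5*pi*θ/2)/(5*pi); evaluating from 0 to 2: ∫_{0}^{2} (-4) sin(5*pi*θ/2) dθ = (-8/(5*pi)) - (8/(5*pi)) = -16/(5*pi).
Summing the pieces and multiplying by (1/2) gives b_5 = -4/(5*pi).

-4/(5*pi)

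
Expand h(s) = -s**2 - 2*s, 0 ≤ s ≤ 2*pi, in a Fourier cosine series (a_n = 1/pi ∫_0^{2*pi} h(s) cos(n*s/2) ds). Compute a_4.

-1

a_4 = 1/pi ∫_0^{2*pi} (-s**2 - 2*s) cos(2*s) ds.
Integrating by parts twice (tabular method), an antiderivative of (-s**2 - 2*s) cos(2*s) is -s**2*sin(2*s)/2 - s*sin(2*s) - s*cos(2*s)/2 + sin(2*s)/4 - cos(2*s)/2; evaluating from 0 to 2*pi: ∫_{0}^{2*pi} (-s**2 - 2*s) cos(2*s) ds = (-pi - 1/2) - (-1/2) = -pi.
Hence a_4 = (1/pi)·(-pi) = -1.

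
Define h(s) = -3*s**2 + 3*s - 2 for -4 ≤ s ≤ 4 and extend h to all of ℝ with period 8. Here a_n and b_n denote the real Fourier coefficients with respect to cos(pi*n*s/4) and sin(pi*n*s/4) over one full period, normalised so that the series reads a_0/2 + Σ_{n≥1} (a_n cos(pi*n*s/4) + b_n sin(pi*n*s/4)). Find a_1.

a_1 = 1/4 ∫_{-4}^{4} h(s) cos(pi*s/4) ds.
Integrating by parts twice (tabular method), an antiderivative of (-3*s**2 + 3*s - 2) cos(pi*s/4) is -12*s**2*sin(pi*s/4)/pi + 12*s*sin(pi*s/4)/pi - 96*s*cos(pi*s/4)/pi**2 - 8*sin(pi*s/4)/pi + 384*sin(pi*s/4)/pi**3 + 48*cos(pi*s/4)/pi**2; evaluating from -4 to 4: ∫_{-4}^{4} (-3*s**2 + 3*s - 2) cos(pi*s/4) ds = (336/pi**2) - (-432/pi**2) = 768/pi**2.
Hence a_1 = (1/4)·(768/pi**2) = 192/pi**2.

192/pi**2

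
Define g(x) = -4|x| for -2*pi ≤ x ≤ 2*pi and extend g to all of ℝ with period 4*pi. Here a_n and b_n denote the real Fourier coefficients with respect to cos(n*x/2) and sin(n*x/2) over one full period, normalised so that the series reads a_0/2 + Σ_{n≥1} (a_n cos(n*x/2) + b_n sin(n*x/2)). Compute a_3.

a_3 = (1/(2*pi)) ∫_{-2*pi}^{2*pi} g(x) cos(3*x/2) dx.
g is even and cos(3*x/2) is even, so the integrand is even and a_3 = 1/pi ∫_0^{2*pi} g(x) cos(3*x/2) dx.
Integrating by parts (boundary term plus one more integral), an antiderivative of (-4*x) cos(3*x/2) is -8*x*sin(3*x/2)/3 - 16*cos(3*x/2)/9; evaluating from 0 to 2*pi: ∫_{0}^{2*pi} (-4*x) cos(3*x/2) dx = (16/9) - (-16/9) = 32/9.
Hence a_3 = (1/pi)·(32/9) = 32/(9*pi).

32/(9*pi)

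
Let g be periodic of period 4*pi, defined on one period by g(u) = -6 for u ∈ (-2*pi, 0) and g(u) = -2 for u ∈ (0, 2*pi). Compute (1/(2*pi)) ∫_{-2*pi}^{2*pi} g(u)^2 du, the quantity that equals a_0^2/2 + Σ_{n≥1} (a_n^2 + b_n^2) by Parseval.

(1/(2*pi)) ∫_{-2*pi}^{2*pi} g(u)^2 du = (1/(2*pi)) · (80*pi) = 40.

40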